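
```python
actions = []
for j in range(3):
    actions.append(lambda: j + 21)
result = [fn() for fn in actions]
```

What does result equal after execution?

Step 1: All lambdas capture j by reference. After the loop, j = 2.
Step 2: Each call returns 2 + 21 = 23.
Step 3: result = [23, 23, 23]

The answer is [23, 23, 23].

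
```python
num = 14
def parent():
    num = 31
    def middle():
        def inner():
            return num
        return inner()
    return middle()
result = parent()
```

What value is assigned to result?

Step 1: parent() defines num = 31. middle() and inner() have no local num.
Step 2: inner() checks local (none), enclosing middle() (none), enclosing parent() and finds num = 31.
Step 3: result = 31

The answer is 31.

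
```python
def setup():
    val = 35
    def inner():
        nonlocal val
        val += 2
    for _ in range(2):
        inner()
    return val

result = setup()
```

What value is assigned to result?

Step 1: val = 35.
Step 2: inner() is called 2 times in a loop, each adding 2 via nonlocal.
Step 3: val = 35 + 2 * 2 = 39

The answer is 39.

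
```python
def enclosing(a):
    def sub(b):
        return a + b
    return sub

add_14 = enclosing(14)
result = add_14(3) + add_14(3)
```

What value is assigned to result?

Step 1: add_14 captures a = 14.
Step 2: add_14(3) = 14 + 3 = 17, called twice.
Step 3: result = 17 + 17 = 34

The answer is 34.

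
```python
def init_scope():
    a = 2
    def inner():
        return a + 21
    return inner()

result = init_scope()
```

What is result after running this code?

Step 1: init_scope() defines a = 2.
Step 2: inner() reads a = 2 from enclosing scope, returns 2 + 21 = 23.
Step 3: result = 23

The answer is 23.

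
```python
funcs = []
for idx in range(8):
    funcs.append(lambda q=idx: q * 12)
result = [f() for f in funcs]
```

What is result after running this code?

Step 1: Default arg q=idx captures idx at each iteration.
Step 2: funcs[k] has q defaulting to k, returns k * 12.
Step 3: result = [0, 12, 24, 36, 48, 60, 72, 84]

The answer is [0, 12, 24, 36, 48, 60, 72, 84].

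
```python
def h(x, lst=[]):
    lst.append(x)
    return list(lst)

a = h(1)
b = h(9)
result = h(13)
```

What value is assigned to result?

Step 1: Default list is shared. list() creates copies for return values.
Step 2: Internal list grows: [1] -> [1, 9] -> [1, 9, 13].
Step 3: result = [1, 9, 13]

The answer is [1, 9, 13].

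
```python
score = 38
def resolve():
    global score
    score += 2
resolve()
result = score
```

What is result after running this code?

Step 1: score = 38 globally.
Step 2: resolve() modifies global score: score += 2 = 40.
Step 3: result = 40

The answer is 40.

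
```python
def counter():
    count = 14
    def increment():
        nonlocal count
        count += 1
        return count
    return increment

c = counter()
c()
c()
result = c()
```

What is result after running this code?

Step 1: counter() creates closure with count = 14.
Step 2: Each c() call increments count via nonlocal. After 3 calls: 14 + 3 = 17.
Step 3: result = 17

The answer is 17.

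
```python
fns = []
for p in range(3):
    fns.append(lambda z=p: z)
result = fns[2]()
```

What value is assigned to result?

Step 1: Default argument z=p captures p's value at each iteration.
Step 2: fns[2] captured z = 2 when p was 2.
Step 3: result = 2

The answer is 2.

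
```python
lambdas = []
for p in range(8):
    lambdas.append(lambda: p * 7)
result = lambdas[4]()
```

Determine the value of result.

Step 1: All lambdas reference the same variable p (late binding).
Step 2: After the loop, p = 7. Every lambda returns p * 7.
Step 3: lambdas[4]() = 7 * 7 = 49

The answer is 49.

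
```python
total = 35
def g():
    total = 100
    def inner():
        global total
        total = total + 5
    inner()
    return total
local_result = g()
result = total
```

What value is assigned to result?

Step 1: Global total = 35. g() creates local total = 100.
Step 2: inner() declares global total and adds 5: global total = 35 + 5 = 40.
Step 3: g() returns its local total = 100 (unaffected by inner).
Step 4: result = global total = 40

The answer is 40.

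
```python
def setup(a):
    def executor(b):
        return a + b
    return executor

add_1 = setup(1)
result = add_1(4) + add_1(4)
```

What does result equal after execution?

Step 1: add_1 captures a = 1.
Step 2: add_1(4) = 1 + 4 = 5, called twice.
Step 3: result = 5 + 5 = 10

The answer is 10.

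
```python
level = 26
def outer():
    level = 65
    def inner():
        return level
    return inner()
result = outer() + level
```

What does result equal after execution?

Step 1: Global level = 26. outer() shadows with level = 65.
Step 2: inner() returns enclosing level = 65. outer() = 65.
Step 3: result = 65 + global level (26) = 91

The answer is 91.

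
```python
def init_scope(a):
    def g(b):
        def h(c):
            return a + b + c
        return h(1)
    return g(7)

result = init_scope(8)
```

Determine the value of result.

Step 1: a = 8, b = 7, c = 1 across three nested scopes.
Step 2: h() accesses all three via LEGB rule.
Step 3: result = 8 + 7 + 1 = 16

The answer is 16.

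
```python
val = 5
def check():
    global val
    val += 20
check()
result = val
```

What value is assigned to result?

Step 1: val = 5 globally.
Step 2: check() modifies global val: val += 20 = 25.
Step 3: result = 25

The answer is 25.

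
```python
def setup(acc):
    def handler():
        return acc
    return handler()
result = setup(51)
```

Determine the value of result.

Step 1: setup(51) binds parameter acc = 51.
Step 2: handler() looks up acc in enclosing scope and finds the parameter acc = 51.
Step 3: result = 51

The answer is 51.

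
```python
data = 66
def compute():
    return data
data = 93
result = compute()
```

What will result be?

Step 1: data is first set to 66, then reassigned to 93.
Step 2: compute() is called after the reassignment, so it looks up the current global data = 93.
Step 3: result = 93

The answer is 93.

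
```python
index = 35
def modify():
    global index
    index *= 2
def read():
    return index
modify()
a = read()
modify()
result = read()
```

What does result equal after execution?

Step 1: index = 35.
Step 2: First modify(): index = 35 * 2 = 70.
Step 3: Second modify(): index = 70 * 2 = 140.
Step 4: read() returns 140

The answer is 140.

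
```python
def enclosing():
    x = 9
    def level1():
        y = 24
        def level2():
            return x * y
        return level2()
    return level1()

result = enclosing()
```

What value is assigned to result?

Step 1: x = 9 in enclosing. y = 24 in level1.
Step 2: level2() reads x = 9 and y = 24 from enclosing scopes.
Step 3: result = 9 * 24 = 216

The answer is 216.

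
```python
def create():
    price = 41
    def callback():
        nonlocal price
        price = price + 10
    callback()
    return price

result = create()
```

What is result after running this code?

Step 1: create() sets price = 41.
Step 2: callback() uses nonlocal to modify price in create's scope: price = 41 + 10 = 51.
Step 3: create() returns the modified price = 51

The answer is 51.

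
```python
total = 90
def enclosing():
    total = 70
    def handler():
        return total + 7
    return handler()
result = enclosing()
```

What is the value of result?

Step 1: enclosing() shadows global total with total = 70.
Step 2: handler() finds total = 70 in enclosing scope, computes 70 + 7 = 77.
Step 3: result = 77

The answer is 77.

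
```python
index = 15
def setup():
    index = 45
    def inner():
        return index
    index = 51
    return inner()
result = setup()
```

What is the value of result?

Step 1: setup() sets index = 45, then later index = 51.
Step 2: inner() is called after index is reassigned to 51. Closures capture variables by reference, not by value.
Step 3: result = 51

The answer is 51.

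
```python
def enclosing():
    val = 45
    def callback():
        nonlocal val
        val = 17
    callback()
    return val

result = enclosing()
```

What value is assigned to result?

Step 1: enclosing() sets val = 45.
Step 2: callback() uses nonlocal to reassign val = 17.
Step 3: result = 17

The answer is 17.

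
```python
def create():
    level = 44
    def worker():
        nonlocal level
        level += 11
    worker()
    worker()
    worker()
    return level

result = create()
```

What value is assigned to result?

Step 1: level starts at 44.
Step 2: worker() is called 3 times, each adding 11.
Step 3: level = 44 + 11 * 3 = 77

The answer is 77.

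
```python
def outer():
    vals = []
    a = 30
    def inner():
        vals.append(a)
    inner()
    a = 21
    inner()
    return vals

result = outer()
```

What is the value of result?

Step 1: a = 30. inner() appends current a to vals.
Step 2: First inner(): appends 30. Then a = 21.
Step 3: Second inner(): appends 21 (closure sees updated a). result = [30, 21]

The answer is [30, 21].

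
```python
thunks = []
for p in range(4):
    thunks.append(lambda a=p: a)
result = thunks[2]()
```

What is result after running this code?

Step 1: Default argument a=p captures p's value at each iteration.
Step 2: thunks[2] captured a = 2 when p was 2.
Step 3: result = 2

The answer is 2.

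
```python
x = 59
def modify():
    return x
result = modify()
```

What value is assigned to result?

Step 1: x = 59 is defined in the global scope.
Step 2: modify() looks up x. No local x exists, so Python checks the global scope via LEGB rule and finds x = 59.
Step 3: result = 59

The answer is 59.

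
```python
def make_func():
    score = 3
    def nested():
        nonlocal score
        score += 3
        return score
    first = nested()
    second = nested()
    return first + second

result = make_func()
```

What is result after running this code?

Step 1: score starts at 3.
Step 2: First call: score = 3 + 3 = 6, returns 6.
Step 3: Second call: score = 6 + 3 = 9, returns 9.
Step 4: result = 6 + 9 = 15

The answer is 15.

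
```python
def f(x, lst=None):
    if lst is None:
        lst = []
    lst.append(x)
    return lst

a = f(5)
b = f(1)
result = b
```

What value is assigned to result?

Step 1: None default with guard creates a NEW list each call.
Step 2: a = [5] (fresh list). b = [1] (another fresh list).
Step 3: result = [1] (this is the fix for mutable default)

The answer is [1].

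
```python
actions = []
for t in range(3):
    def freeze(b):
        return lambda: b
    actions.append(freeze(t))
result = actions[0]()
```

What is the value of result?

Step 1: freeze(t) creates a new scope capturing b = t at call time.
Step 2: actions[0] = freeze(0), so its lambda captures b = 0.
Step 3: result = 0 (closure factory fixes late binding)

The answer is 0.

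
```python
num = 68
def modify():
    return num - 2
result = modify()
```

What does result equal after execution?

Step 1: num = 68 is defined globally.
Step 2: modify() looks up num from global scope = 68, then computes 68 - 2 = 66.
Step 3: result = 66

The answer is 66.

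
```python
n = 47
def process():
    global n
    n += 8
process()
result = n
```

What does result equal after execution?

Step 1: n = 47 globally.
Step 2: process() modifies global n: n += 8 = 55.
Step 3: result = 55

The answer is 55.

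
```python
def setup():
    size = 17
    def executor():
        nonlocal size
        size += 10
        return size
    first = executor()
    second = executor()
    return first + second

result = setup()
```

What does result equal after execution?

Step 1: size starts at 17.
Step 2: First call: size = 17 + 10 = 27, returns 27.
Step 3: Second call: size = 27 + 10 = 37, returns 37.
Step 4: result = 27 + 37 = 64

The answer is 64.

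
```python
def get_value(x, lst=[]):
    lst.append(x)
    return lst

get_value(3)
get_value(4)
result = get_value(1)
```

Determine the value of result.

Step 1: Mutable default argument gotcha! The list [] is created once.
Step 2: Each call appends to the SAME list: [3], [3, 4], [3, 4, 1].
Step 3: result = [3, 4, 1]

The answer is [3, 4, 1].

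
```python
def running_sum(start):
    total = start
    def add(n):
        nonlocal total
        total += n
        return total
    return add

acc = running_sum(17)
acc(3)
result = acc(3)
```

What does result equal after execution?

Step 1: running_sum(17) creates closure with total = 17.
Step 2: First acc(3): total = 17 + 3 = 20.
Step 3: Second acc(3): total = 20 + 3 = 23. result = 23

The answer is 23.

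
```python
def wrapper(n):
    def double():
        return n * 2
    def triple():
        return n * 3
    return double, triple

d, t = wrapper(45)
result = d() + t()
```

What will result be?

Step 1: Both closures capture the same n = 45.
Step 2: d() = 45 * 2 = 90, t() = 45 * 3 = 135.
Step 3: result = 90 + 135 = 225

The answer is 225.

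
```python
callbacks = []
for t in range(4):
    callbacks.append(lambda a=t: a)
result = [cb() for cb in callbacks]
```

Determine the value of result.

Step 1: Default arg a=t captures t at each iteration.
Step 2: Each lambda has its own default: 0, 1, ..., 3.
Step 3: result = [0, 1, 2, 3]

The answer is [0, 1, 2, 3].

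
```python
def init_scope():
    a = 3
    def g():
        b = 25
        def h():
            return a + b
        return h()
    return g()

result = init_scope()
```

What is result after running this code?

Step 1: init_scope() defines a = 3. g() defines b = 25.
Step 2: h() accesses both from enclosing scopes: a = 3, b = 25.
Step 3: result = 3 + 25 = 28

The answer is 28.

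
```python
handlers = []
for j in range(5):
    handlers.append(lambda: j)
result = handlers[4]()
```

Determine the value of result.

Step 1: The loop creates 5 lambdas, all referencing the same variable j.
Step 2: After the loop, j = 4 (final value).
Step 3: handlers[4]() looks up j at call time and finds 4. This is the late binding gotcha. result = 4

The answer is 4.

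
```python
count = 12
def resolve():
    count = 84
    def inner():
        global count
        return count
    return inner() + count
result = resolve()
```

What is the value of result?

Step 1: Global count = 12. resolve() shadows with local count = 84.
Step 2: inner() uses global keyword, so inner() returns global count = 12.
Step 3: resolve() returns 12 + 84 = 96

The answer is 96.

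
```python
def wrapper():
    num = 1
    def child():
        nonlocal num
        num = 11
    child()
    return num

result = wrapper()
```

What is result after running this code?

Step 1: wrapper() sets num = 1.
Step 2: child() uses nonlocal to reassign num = 11.
Step 3: result = 11

The answer is 11.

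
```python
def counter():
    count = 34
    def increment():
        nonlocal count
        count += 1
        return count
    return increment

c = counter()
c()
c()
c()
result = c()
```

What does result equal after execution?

Step 1: counter() creates closure with count = 34.
Step 2: Each c() call increments count via nonlocal. After 4 calls: 34 + 4 = 38.
Step 3: result = 38

The answer is 38.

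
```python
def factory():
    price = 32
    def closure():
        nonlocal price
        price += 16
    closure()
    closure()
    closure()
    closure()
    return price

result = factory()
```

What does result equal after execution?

Step 1: price starts at 32.
Step 2: closure() is called 4 times, each adding 16.
Step 3: price = 32 + 16 * 4 = 96

The answer is 96.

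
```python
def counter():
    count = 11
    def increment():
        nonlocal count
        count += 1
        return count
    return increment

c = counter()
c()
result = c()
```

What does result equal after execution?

Step 1: counter() creates closure with count = 11.
Step 2: Each c() call increments count via nonlocal. After 2 calls: 11 + 2 = 13.
Step 3: result = 13

The answer is 13.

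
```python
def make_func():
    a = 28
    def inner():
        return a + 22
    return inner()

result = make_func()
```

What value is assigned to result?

Step 1: make_func() defines a = 28.
Step 2: inner() reads a = 28 from enclosing scope, returns 28 + 22 = 50.
Step 3: result = 50

The answer is 50.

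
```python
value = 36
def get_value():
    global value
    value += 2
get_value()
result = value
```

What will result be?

Step 1: value = 36 globally.
Step 2: get_value() modifies global value: value += 2 = 38.
Step 3: result = 38

The answer is 38.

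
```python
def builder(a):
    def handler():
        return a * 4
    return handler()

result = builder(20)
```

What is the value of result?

Step 1: builder(20) binds parameter a = 20.
Step 2: handler() accesses a = 20 from enclosing scope.
Step 3: result = 20 * 4 = 80

The answer is 80.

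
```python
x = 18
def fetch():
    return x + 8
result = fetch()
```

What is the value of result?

Step 1: x = 18 is defined globally.
Step 2: fetch() looks up x from global scope = 18, then computes 18 + 8 = 26.
Step 3: result = 26

The answer is 26.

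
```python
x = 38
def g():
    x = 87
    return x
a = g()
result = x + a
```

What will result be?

Step 1: Global x = 38. g() returns local x = 87.
Step 2: a = 87. Global x still = 38.
Step 3: result = 38 + 87 = 125

The answer is 125.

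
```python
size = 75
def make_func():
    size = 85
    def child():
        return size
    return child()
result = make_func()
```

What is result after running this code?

Step 1: size = 75 globally, but make_func() defines size = 85 locally.
Step 2: child() looks up size. Not in local scope, so checks enclosing scope (make_func) and finds size = 85.
Step 3: result = 85

The answer is 85.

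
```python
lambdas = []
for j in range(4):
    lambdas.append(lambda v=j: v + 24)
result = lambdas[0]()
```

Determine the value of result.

Step 1: Default argument v=j captures j's value at definition time.
Step 2: lambdas[0] was defined when j = 0, so v defaults to 0.
Step 3: result = 0 + 24 = 24 (default arg fixes the late binding issue)

The answer is 24.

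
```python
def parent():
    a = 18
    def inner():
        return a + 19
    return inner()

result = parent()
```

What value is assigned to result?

Step 1: parent() defines a = 18.
Step 2: inner() reads a = 18 from enclosing scope, returns 18 + 19 = 37.
Step 3: result = 37

The answer is 37.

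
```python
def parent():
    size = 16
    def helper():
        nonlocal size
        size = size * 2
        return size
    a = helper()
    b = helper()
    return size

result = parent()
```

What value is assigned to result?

Step 1: size starts at 16.
Step 2: First helper(): size = 16 * 2 = 32.
Step 3: Second helper(): size = 32 * 2 = 64.
Step 4: result = 64

The answer is 64.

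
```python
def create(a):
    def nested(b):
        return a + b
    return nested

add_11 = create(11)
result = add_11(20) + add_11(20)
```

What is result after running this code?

Step 1: add_11 captures a = 11.
Step 2: add_11(20) = 11 + 20 = 31, called twice.
Step 3: result = 31 + 31 = 62

The answer is 62.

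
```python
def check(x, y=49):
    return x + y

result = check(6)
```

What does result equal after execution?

Step 1: check(6) uses default y = 49.
Step 2: Returns 6 + 49 = 55.
Step 3: result = 55

The answer is 55.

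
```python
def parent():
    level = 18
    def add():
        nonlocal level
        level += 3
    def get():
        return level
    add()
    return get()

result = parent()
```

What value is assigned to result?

Step 1: level = 18. add() modifies it via nonlocal, get() reads it.
Step 2: add() makes level = 18 + 3 = 21.
Step 3: get() returns 21. result = 21

The answer is 21.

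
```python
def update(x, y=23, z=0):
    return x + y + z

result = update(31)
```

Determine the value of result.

Step 1: update(31) uses defaults y = 23, z = 0.
Step 2: Returns 31 + 23 + 0 = 54.
Step 3: result = 54

The answer is 54.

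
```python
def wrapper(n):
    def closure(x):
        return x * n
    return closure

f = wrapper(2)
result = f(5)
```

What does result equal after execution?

Step 1: wrapper(2) creates a closure capturing n = 2.
Step 2: f(5) computes 5 * 2 = 10.
Step 3: result = 10

The answer is 10.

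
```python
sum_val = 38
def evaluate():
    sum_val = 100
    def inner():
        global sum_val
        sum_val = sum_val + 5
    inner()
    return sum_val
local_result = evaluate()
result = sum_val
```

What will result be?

Step 1: Global sum_val = 38. evaluate() creates local sum_val = 100.
Step 2: inner() declares global sum_val and adds 5: global sum_val = 38 + 5 = 43.
Step 3: evaluate() returns its local sum_val = 100 (unaffected by inner).
Step 4: result = global sum_val = 43

The answer is 43.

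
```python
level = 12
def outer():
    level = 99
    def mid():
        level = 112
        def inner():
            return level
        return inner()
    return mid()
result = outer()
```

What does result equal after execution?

Step 1: Three levels of shadowing: global 12, outer 99, mid 112.
Step 2: inner() finds level = 112 in enclosing mid() scope.
Step 3: result = 112

The answer is 112.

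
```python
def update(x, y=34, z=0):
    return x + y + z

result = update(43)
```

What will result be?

Step 1: update(43) uses defaults y = 34, z = 0.
Step 2: Returns 43 + 34 + 0 = 77.
Step 3: result = 77

The answer is 77.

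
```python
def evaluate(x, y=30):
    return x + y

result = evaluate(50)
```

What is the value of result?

Step 1: evaluate(50) uses default y = 30.
Step 2: Returns 50 + 30 = 80.
Step 3: result = 80

The answer is 80.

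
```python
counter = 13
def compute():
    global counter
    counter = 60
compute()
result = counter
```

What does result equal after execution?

Step 1: counter = 13 globally.
Step 2: compute() declares global counter and sets it to 60.
Step 3: After compute(), global counter = 60. result = 60

The answer is 60.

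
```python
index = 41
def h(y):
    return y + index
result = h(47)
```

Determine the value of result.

Step 1: index = 41 is defined globally.
Step 2: h(47) uses parameter y = 47 and looks up index from global scope = 41.
Step 3: result = 47 + 41 = 88

The answer is 88.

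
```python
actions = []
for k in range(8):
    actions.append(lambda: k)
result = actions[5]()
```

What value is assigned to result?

Step 1: The loop creates 8 lambdas, all referencing the same variable k.
Step 2: After the loop, k = 7 (final value).
Step 3: actions[5]() looks up k at call time and finds 7. This is the late binding gotcha. result = 7

The answer is 7.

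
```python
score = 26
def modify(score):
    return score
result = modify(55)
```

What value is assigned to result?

Step 1: Global score = 26.
Step 2: modify(55) takes parameter score = 55, which shadows the global.
Step 3: result = 55

The answer is 55.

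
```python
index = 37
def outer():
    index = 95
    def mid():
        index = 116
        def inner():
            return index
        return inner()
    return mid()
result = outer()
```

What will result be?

Step 1: Three levels of shadowing: global 37, outer 95, mid 116.
Step 2: inner() finds index = 116 in enclosing mid() scope.
Step 3: result = 116

The answer is 116.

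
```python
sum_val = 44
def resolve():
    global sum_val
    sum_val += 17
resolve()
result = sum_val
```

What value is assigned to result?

Step 1: sum_val = 44 globally.
Step 2: resolve() modifies global sum_val: sum_val += 17 = 61.
Step 3: result = 61

The answer is 61.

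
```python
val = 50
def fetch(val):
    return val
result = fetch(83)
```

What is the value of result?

Step 1: Global val = 50.
Step 2: fetch(83) takes parameter val = 83, which shadows the global.
Step 3: result = 83

The answer is 83.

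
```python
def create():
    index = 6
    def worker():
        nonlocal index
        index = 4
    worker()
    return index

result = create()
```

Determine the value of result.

Step 1: create() sets index = 6.
Step 2: worker() uses nonlocal to reassign index = 4.
Step 3: result = 4

The answer is 4.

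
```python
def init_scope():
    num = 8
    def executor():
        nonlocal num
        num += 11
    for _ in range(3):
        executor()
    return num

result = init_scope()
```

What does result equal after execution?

Step 1: num = 8.
Step 2: executor() is called 3 times in a loop, each adding 11 via nonlocal.
Step 3: num = 8 + 11 * 3 = 41

The answer is 41.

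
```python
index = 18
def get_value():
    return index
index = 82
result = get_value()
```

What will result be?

Step 1: index is first set to 18, then reassigned to 82.
Step 2: get_value() is called after the reassignment, so it looks up the current global index = 82.
Step 3: result = 82

The answer is 82.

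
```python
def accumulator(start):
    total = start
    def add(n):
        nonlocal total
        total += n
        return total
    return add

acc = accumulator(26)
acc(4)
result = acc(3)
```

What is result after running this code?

Step 1: accumulator(26) creates closure with total = 26.
Step 2: First acc(4): total = 26 + 4 = 30.
Step 3: Second acc(3): total = 30 + 3 = 33. result = 33

The answer is 33.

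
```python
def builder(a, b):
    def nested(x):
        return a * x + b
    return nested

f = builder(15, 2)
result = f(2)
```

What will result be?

Step 1: builder(15, 2) captures a = 15, b = 2.
Step 2: f(2) computes 15 * 2 + 2 = 32.
Step 3: result = 32

The answer is 32.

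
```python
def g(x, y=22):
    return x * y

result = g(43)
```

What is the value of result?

Step 1: g(43) uses default y = 22.
Step 2: Returns 43 * 22 = 946.
Step 3: result = 946

The answer is 946.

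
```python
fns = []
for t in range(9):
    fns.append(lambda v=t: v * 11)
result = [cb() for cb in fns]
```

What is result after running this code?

Step 1: Default arg v=t captures t at each iteration.
Step 2: fns[k] has v defaulting to k, returns k * 11.
Step 3: result = [0, 11, 22, 33, 44, 55, 66, 77, 88]

The answer is [0, 11, 22, 33, 44, 55, 66, 77, 88].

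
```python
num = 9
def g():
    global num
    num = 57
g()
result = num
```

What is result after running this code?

Step 1: num = 9 globally.
Step 2: g() declares global num and sets it to 57.
Step 3: After g(), global num = 57. result = 57

The answer is 57.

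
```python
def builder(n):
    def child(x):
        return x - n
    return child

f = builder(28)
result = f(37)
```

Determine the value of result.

Step 1: builder(28) creates a closure capturing n = 28.
Step 2: f(37) computes 37 - 28 = 9.
Step 3: result = 9

The answer is 9.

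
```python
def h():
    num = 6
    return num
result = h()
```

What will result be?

Step 1: h() defines num = 6 in its local scope.
Step 2: return num finds the local variable num = 6.
Step 3: result = 6

The answer is 6.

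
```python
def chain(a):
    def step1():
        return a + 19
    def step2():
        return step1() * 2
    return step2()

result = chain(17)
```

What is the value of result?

Step 1: chain(17) captures a = 17.
Step 2: step2() calls step1() which returns 17 + 19 = 36.
Step 3: step2() returns 36 * 2 = 72

The answer is 72.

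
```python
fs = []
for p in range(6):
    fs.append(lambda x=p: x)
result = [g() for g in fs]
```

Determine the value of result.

Step 1: Default arg x=p captures p at each iteration.
Step 2: Each lambda has its own default: 0, 1, ..., 5.
Step 3: result = [0, 1, 2, 3, 4, 5]

The answer is [0, 1, 2, 3, 4, 5].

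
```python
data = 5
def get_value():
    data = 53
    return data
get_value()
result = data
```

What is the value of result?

Step 1: data = 5 globally.
Step 2: get_value() creates a LOCAL data = 53 (no global keyword!).
Step 3: The global data is unchanged. result = 5

The answer is 5.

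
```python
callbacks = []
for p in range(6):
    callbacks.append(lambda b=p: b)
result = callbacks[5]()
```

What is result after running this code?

Step 1: Default argument b=p captures p's value at each iteration.
Step 2: callbacks[5] captured b = 5 when p was 5.
Step 3: result = 5

The answer is 5.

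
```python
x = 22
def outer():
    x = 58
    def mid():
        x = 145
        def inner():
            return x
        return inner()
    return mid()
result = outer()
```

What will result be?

Step 1: Three levels of shadowing: global 22, outer 58, mid 145.
Step 2: inner() finds x = 145 in enclosing mid() scope.
Step 3: result = 145

The answer is 145.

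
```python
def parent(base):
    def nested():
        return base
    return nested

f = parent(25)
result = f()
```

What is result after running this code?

Step 1: parent(25) creates closure capturing base = 25.
Step 2: f() returns the captured base = 25.
Step 3: result = 25

The answer is 25.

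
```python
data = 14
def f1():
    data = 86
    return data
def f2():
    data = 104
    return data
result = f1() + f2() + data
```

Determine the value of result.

Step 1: Each function shadows global data with its own local.
Step 2: f1() returns 86, f2() returns 104.
Step 3: Global data = 14 is unchanged. result = 86 + 104 + 14 = 204

The answer is 204.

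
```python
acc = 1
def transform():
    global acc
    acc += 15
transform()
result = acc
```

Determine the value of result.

Step 1: acc = 1 globally.
Step 2: transform() modifies global acc: acc += 15 = 16.
Step 3: result = 16

The answer is 16.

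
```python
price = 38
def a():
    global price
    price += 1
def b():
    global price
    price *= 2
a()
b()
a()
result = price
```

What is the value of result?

Step 1: price = 38.
Step 2: a(): price = 38 + 1 = 39.
Step 3: b(): price = 39 * 2 = 78.
Step 4: a(): price = 78 + 1 = 79

The answer is 79.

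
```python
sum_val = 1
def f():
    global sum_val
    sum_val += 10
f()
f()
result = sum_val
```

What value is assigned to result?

Step 1: sum_val = 1.
Step 2: First f(): sum_val = 1 + 10 = 11.
Step 3: Second f(): sum_val = 11 + 10 = 21. result = 21

The answer is 21.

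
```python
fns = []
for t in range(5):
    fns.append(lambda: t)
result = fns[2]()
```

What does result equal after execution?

Step 1: The loop creates 5 lambdas, all referencing the same variable t.
Step 2: After the loop, t = 4 (final value).
Step 3: fns[2]() looks up t at call time and finds 4. This is the late binding gotcha. result = 4

The answer is 4.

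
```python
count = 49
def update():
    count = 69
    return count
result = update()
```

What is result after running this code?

Step 1: Global count = 49.
Step 2: update() creates local count = 69, shadowing the global.
Step 3: Returns local count = 69. result = 69

The answer is 69.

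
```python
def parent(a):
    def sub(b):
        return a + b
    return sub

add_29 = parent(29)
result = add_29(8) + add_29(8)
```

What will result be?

Step 1: add_29 captures a = 29.
Step 2: add_29(8) = 29 + 8 = 37, called twice.
Step 3: result = 37 + 37 = 74

The answer is 74.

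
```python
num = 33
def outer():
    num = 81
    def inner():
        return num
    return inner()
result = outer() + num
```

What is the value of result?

Step 1: Global num = 33. outer() shadows with num = 81.
Step 2: inner() returns enclosing num = 81. outer() = 81.
Step 3: result = 81 + global num (33) = 114

The answer is 114.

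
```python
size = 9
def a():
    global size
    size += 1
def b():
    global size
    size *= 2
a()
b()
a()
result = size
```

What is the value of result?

Step 1: size = 9.
Step 2: a(): size = 9 + 1 = 10.
Step 3: b(): size = 10 * 2 = 20.
Step 4: a(): size = 20 + 1 = 21

The answer is 21.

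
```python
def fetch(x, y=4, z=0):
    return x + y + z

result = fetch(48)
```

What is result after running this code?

Step 1: fetch(48) uses defaults y = 4, z = 0.
Step 2: Returns 48 + 4 + 0 = 52.
Step 3: result = 52

The answer is 52.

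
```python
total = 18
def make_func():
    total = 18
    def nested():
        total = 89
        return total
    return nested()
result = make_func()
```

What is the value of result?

Step 1: Three scopes define total: global (18), make_func (18), nested (89).
Step 2: nested() has its own local total = 89, which shadows both enclosing and global.
Step 3: result = 89 (local wins in LEGB)

The answer is 89.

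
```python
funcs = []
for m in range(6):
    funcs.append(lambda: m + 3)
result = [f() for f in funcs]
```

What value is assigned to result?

Step 1: All lambdas capture m by reference. After the loop, m = 5.
Step 2: Each call returns 5 + 3 = 8.
Step 3: result = [8, 8, 8, 8, 8, 8]

The answer is [8, 8, 8, 8, 8, 8].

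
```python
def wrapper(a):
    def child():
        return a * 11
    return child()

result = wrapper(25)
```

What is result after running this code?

Step 1: wrapper(25) binds parameter a = 25.
Step 2: child() accesses a = 25 from enclosing scope.
Step 3: result = 25 * 11 = 275

The answer is 275.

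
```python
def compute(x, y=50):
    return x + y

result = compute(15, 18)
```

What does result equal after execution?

Step 1: compute(15, 18) overrides default y with 18.
Step 2: Returns 15 + 18 = 33.
Step 3: result = 33

The answer is 33.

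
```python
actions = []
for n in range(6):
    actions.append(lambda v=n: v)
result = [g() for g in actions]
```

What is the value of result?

Step 1: Default arg v=n captures n at each iteration.
Step 2: Each lambda has its own default: 0, 1, ..., 5.
Step 3: result = [0, 1, 2, 3, 4, 5]

The answer is [0, 1, 2, 3, 4, 5].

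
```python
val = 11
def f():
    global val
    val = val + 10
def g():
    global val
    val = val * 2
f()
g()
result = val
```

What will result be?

Step 1: val = 11.
Step 2: f() adds 10: val = 11 + 10 = 21.
Step 3: g() doubles: val = 21 * 2 = 42.
Step 4: result = 42

The answer is 42.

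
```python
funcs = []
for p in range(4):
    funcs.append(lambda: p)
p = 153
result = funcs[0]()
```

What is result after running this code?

Step 1: Lambdas capture the variable p by reference, not by value.
Step 2: After the loop, p is reassigned to 153.
Step 3: funcs[0]() looks up the current p = 153. result = 153

The answer is 153.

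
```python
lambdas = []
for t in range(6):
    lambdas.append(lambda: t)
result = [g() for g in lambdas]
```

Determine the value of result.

Step 1: All 6 lambdas share the same variable t.
Step 2: After the loop, t = 5.
Step 3: Each call returns 5. result = [5, 5, 5, 5, 5, 5]

The answer is [5, 5, 5, 5, 5, 5].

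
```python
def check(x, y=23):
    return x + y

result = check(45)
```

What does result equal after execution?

Step 1: check(45) uses default y = 23.
Step 2: Returns 45 + 23 = 68.
Step 3: result = 68

The answer is 68.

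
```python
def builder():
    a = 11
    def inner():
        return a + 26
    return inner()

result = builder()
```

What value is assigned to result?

Step 1: builder() defines a = 11.
Step 2: inner() reads a = 11 from enclosing scope, returns 11 + 26 = 37.
Step 3: result = 37

The answer is 37.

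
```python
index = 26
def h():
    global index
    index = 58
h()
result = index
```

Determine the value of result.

Step 1: index = 26 globally.
Step 2: h() declares global index and sets it to 58.
Step 3: After h(), global index = 58. result = 58

The answer is 58.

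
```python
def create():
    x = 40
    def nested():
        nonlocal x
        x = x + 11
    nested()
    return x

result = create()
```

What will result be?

Step 1: create() sets x = 40.
Step 2: nested() uses nonlocal to modify x in create's scope: x = 40 + 11 = 51.
Step 3: create() returns the modified x = 51

The answer is 51.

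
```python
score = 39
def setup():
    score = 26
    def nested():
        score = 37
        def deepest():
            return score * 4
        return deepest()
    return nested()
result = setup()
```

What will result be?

Step 1: deepest() looks up score through LEGB: not local, finds score = 37 in enclosing nested().
Step 2: Returns 37 * 4 = 148.
Step 3: result = 148

The answer is 148.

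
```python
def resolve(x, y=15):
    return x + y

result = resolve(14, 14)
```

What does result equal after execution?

Step 1: resolve(14, 14) overrides default y with 14.
Step 2: Returns 14 + 14 = 28.
Step 3: result = 28

The answer is 28.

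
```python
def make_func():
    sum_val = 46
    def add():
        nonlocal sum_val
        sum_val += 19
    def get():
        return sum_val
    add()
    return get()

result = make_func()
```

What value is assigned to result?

Step 1: sum_val = 46. add() modifies it via nonlocal, get() reads it.
Step 2: add() makes sum_val = 46 + 19 = 65.
Step 3: get() returns 65. result = 65

The answer is 65.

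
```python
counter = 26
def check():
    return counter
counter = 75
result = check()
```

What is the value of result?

Step 1: counter is first set to 26, then reassigned to 75.
Step 2: check() is called after the reassignment, so it looks up the current global counter = 75.
Step 3: result = 75

The answer is 75.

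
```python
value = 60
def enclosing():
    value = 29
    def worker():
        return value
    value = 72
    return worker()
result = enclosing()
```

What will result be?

Step 1: enclosing() sets value = 29, then later value = 72.
Step 2: worker() is called after value is reassigned to 72. Closures capture variables by reference, not by value.
Step 3: result = 72

The answer is 72.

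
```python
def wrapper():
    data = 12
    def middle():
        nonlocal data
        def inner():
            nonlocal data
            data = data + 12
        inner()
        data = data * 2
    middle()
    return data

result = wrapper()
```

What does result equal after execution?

Step 1: data = 12.
Step 2: inner() adds 12: data = 12 + 12 = 24.
Step 3: middle() doubles: data = 24 * 2 = 48.
Step 4: result = 48

The answer is 48.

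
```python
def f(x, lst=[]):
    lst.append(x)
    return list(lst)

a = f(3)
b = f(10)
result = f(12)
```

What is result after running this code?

Step 1: Default list is shared. list() creates copies for return values.
Step 2: Internal list grows: [3] -> [3, 10] -> [3, 10, 12].
Step 3: result = [3, 10, 12]

The answer is [3, 10, 12].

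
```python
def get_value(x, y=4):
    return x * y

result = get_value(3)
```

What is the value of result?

Step 1: get_value(3) uses default y = 4.
Step 2: Returns 3 * 4 = 12.
Step 3: result = 12

The answer is 12.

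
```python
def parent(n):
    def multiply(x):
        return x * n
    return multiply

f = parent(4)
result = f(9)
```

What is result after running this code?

Step 1: parent(4) returns multiply closure with n = 4.
Step 2: f(9) computes 9 * 4 = 36.
Step 3: result = 36

The answer is 36.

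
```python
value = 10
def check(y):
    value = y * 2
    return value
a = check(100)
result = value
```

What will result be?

Step 1: Global value = 10.
Step 2: check(100) creates local value = 100 * 2 = 200.
Step 3: Global value unchanged because no global keyword. result = 10

The answer is 10.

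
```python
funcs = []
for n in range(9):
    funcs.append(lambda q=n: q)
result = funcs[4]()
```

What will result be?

Step 1: Default argument q=n captures n's value at each iteration.
Step 2: funcs[4] captured q = 4 when n was 4.
Step 3: result = 4

The answer is 4.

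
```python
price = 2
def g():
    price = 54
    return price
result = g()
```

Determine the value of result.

Step 1: Global price = 2.
Step 2: g() creates local price = 54, shadowing the global.
Step 3: Returns local price = 54. result = 54

The answer is 54.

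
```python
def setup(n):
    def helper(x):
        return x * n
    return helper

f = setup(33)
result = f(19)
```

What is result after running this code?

Step 1: setup(33) creates a closure capturing n = 33.
Step 2: f(19) computes 19 * 33 = 627.
Step 3: result = 627

The answer is 627.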